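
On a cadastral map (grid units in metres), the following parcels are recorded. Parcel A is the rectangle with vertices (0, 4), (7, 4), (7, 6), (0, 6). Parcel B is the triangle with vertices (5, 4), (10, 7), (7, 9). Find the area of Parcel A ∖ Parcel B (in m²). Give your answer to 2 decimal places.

|Parcel A| = 14, |Parcel A∩Parcel B| = 2.
|Parcel A ∖ Parcel B| = |Parcel A| − |Parcel A∩Parcel B| = 14 − 2 = 12.00.

12.00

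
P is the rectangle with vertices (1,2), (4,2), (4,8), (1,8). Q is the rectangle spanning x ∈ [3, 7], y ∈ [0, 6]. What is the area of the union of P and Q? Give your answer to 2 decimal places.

38.00

By inclusion–exclusion:
Individual areas: |P| = 18, |Q| = 24.
|P∩Q|: x∈[3,4], y∈[2,6] → 1·4 = 4.
|P ∪ Q| = 42 − 4 = 38.00.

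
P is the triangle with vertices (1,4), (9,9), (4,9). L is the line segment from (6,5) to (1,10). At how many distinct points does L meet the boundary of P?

The segment meets the boundary at (3.25,7.75), (4.692,6.308).

2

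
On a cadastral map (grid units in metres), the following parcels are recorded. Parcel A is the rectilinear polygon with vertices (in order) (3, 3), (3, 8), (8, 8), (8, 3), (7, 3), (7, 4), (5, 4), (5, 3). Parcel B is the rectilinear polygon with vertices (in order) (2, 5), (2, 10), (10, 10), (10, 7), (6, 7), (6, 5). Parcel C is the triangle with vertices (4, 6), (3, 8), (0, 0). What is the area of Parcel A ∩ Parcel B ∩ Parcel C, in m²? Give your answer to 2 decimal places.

The intersection is the polygon with vertices (3,5), (3,8), (4,6), (3.333,5).
By the shoelace formula its area is 1.67.

1.67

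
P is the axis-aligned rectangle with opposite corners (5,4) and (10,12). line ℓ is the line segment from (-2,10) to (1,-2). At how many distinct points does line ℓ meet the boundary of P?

0

The segment lies entirely outside P and never meets its boundary.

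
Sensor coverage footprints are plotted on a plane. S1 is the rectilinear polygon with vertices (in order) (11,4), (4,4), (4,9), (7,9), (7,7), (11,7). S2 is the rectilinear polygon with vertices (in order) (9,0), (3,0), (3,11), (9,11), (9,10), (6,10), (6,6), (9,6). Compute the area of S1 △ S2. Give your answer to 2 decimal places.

|S1| = 27, |S2| = 54, |S1∩S2| = 16.
|S1 △ S2| = |S1| + |S2| − 2·|S1∩S2| = 27 + 54 − 32 = 49.00.

49.00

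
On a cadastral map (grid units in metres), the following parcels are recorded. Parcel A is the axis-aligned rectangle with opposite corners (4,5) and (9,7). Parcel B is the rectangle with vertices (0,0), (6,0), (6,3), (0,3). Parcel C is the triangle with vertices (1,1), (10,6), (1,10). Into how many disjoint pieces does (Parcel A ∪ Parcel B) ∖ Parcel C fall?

(Parcel A ∪ Parcel B) ∖ Parcel C splits into 3 disjoint pieces (area 0.1778, area 0.3472, area 14.4).

3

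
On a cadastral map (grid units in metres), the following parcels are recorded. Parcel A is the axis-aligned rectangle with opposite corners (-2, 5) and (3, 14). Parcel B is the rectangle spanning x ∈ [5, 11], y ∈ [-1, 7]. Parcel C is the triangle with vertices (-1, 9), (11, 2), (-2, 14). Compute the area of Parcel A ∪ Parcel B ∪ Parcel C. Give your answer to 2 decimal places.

By inclusion–exclusion:
Individual areas: |Parcel A| = 45, |Parcel B| = 48, |Parcel C| = 26.5.
|Parcel A∩Parcel B| = 0 (no overlap).
|Parcel A∩Parcel C| = 15.6282.
|Parcel B∩Parcel C| = 5.9583.
|Parcel A∩Parcel B∩Parcel C| = 0.
|Parcel A ∪ Parcel B ∪ Parcel C| = 119.5 − 21.5865 + 0 = 97.91.

97.91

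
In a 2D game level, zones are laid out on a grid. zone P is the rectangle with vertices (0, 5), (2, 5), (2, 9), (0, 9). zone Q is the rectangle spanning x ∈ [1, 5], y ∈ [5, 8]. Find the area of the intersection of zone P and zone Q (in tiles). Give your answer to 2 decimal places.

|zone P∩zone Q|: x∈[1,2], y∈[5,8] → 1·3 = 3.

3.00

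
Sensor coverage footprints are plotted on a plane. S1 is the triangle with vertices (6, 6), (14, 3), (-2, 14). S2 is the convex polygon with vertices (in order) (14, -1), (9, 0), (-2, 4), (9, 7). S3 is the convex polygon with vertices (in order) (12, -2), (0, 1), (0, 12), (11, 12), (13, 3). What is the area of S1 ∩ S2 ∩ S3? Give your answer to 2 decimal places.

The intersection is the polygon with vertices (5.857,6.143), (8.414,6.84), (9.616,6.014), (10.735,4.224), (6,6).
By the shoelace formula its area is 4.98.

4.98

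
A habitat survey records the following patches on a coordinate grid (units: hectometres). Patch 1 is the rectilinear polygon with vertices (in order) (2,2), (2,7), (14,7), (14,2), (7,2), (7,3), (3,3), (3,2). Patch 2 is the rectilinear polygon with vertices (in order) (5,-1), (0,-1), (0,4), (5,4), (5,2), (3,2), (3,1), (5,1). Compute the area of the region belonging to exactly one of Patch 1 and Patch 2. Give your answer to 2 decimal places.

71.00

|Patch 1| = 56, |Patch 2| = 23, |Patch 1∩Patch 2| = 4.
|Patch 1 △ Patch 2| = |Patch 1| + |Patch 2| − 2·|Patch 1∩Patch 2| = 56 + 23 − 8 = 71.00.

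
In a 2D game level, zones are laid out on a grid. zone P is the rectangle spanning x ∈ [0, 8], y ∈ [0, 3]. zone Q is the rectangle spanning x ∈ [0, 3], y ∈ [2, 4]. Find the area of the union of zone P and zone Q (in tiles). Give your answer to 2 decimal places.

By inclusion–exclusion:
Individual areas: |zone P| = 24, |zone Q| = 6.
|zone P∩zone Q|: x∈[0,3], y∈[2,3] → 3·1 = 3.
|zone P ∪ zone Q| = 30 − 3 = 27.00.

27.00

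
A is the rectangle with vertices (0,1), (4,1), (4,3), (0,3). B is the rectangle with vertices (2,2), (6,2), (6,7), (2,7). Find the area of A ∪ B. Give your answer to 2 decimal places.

By inclusion–exclusion:
Individual areas: |A| = 8, |B| = 20.
|A∩B|: x∈[2,4], y∈[2,3] → 2·1 = 2.
|A ∪ B| = 28 − 2 = 26.00.

26.00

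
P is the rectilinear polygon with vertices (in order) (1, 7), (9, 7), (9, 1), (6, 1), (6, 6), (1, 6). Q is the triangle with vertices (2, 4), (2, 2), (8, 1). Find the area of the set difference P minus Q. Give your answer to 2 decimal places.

22.33

|P| = 23, |P∩Q| = 0.6667.
|P ∖ Q| = |P| − |P∩Q| = 23 − 0.6667 = 22.33.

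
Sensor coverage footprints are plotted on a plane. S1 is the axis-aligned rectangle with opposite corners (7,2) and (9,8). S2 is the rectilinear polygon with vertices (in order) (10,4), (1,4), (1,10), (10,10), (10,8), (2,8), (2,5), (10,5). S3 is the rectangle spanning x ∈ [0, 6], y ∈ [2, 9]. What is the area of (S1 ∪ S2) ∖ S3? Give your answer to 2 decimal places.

27.00

|S1 ∪ S2| = 40.
|(S1 ∪ S2) ∩ S3| = 13.
|(S1 ∪ S2) ∖ S3| = 40 − 13 = 27.00.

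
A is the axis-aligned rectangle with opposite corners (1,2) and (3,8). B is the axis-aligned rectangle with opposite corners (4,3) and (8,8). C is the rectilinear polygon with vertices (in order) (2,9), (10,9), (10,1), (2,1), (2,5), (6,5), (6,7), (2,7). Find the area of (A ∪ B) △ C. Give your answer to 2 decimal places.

|A ∪ B| = 32.
|(A ∪ B) ∩ C| = 20.
|(A ∪ B) △ C| = 32 + 56 − 40 = 48.00.

48.00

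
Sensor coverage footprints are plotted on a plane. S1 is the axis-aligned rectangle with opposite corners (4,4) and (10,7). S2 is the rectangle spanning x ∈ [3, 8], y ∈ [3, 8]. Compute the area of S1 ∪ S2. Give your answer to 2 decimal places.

By inclusion–exclusion:
Individual areas: |S1| = 18, |S2| = 25.
|S1∩S2|: x∈[4,8], y∈[4,7] → 4·3 = 12.
|S1 ∪ S2| = 43 − 12 = 31.00.

31.00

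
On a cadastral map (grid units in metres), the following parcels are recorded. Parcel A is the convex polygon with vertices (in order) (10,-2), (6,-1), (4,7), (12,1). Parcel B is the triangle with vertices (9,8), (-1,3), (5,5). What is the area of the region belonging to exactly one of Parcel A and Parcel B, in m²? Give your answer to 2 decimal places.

35.93

|Parcel A| = 33, |Parcel B| = 5, |Parcel A∩Parcel B| = 1.0343.
|Parcel A △ Parcel B| = |Parcel A| + |Parcel B| − 2·|Parcel A∩Parcel B| = 33 + 5 − 2.0686 = 35.93.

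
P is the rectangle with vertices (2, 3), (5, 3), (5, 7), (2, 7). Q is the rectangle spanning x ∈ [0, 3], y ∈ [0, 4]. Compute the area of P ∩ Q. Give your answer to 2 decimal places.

1.00

|P∩Q|: x∈[2,3], y∈[3,4] → 1·1 = 1.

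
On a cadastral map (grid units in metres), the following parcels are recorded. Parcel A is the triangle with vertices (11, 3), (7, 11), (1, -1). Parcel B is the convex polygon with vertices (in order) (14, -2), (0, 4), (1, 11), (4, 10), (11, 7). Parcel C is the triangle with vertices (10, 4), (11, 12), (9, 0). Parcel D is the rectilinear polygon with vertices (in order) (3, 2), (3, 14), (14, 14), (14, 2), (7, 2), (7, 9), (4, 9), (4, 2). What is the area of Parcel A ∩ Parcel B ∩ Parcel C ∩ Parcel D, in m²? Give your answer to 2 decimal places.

The intersection is the polygon with vertices (9.875,5.25), (10.1,4.8), (10,4), (9.611,2.444), (9.393,2.357).
By the shoelace formula its area is 0.75.

0.75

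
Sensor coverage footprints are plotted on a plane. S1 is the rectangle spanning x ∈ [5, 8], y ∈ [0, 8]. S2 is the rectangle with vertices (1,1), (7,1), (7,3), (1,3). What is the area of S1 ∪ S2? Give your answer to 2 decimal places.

32.00

By inclusion–exclusion:
Individual areas: |S1| = 24, |S2| = 12.
|S1∩S2|: x∈[5,7], y∈[1,3] → 2·2 = 4.
|S1 ∪ S2| = 36 − 4 = 32.00.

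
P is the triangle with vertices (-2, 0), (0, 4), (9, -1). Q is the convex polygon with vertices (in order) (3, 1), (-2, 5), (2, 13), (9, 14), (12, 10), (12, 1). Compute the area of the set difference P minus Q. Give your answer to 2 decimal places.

18.44

|P| = 23, |P∩Q| = 4.5643.
|P ∖ Q| = |P| − |P∩Q| = 23 − 4.5643 = 18.44.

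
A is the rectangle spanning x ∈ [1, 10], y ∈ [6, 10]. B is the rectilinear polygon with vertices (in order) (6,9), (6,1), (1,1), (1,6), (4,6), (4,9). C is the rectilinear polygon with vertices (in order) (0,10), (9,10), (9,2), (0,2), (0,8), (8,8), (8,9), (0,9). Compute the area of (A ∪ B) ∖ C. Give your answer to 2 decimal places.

16.00

|A ∪ B| = 61.
|(A ∪ B) ∩ C| = 45.
|(A ∪ B) ∖ C| = 61 − 45 = 16.00.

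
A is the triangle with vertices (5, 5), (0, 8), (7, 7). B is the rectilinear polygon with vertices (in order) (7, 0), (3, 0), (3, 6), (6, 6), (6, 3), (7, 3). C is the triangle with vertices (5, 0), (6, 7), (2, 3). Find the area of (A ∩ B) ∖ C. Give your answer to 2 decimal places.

|A ∩ B| = 1.3333.
|(A ∩ B) ∩ C| = 0.8006.
|(A ∩ B) ∖ C| = 1.3333 − 0.8006 = 0.53.

0.53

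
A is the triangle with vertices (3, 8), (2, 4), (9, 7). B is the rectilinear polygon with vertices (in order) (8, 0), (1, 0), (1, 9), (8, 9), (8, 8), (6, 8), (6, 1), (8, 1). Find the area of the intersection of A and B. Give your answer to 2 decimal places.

The intersection is the polygon with vertices (2,4), (3,8), (6,7.5), (6,5.714).
By the shoelace formula its area is 9.82.

9.82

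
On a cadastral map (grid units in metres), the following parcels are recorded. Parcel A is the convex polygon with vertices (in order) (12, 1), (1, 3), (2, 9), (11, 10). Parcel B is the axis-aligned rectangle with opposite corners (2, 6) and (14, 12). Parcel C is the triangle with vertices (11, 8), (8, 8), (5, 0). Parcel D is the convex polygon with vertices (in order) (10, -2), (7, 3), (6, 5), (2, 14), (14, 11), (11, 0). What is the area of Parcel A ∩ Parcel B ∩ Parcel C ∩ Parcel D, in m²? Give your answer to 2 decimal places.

The intersection is the polygon with vertices (8,8), (11,8), (9.5,6), (7.25,6).
By the shoelace formula its area is 5.25.

5.25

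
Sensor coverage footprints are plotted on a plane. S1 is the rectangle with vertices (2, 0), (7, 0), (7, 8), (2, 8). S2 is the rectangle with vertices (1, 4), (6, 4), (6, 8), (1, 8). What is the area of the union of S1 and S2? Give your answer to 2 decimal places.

44.00

By inclusion–exclusion:
Individual areas: |S1| = 40, |S2| = 20.
|S1∩S2|: x∈[2,6], y∈[4,8] → 4·4 = 16.
|S1 ∪ S2| = 60 − 16 = 44.00.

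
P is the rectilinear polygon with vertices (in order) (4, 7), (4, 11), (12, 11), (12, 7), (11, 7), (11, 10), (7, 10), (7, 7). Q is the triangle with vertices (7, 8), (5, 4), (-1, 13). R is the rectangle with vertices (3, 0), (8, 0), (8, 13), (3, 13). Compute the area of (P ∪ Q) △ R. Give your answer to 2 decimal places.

|P ∪ Q| = 35.4375.
|(P ∪ Q) ∩ R| = 21.4375.
|(P ∪ Q) △ R| = 35.4375 + 65 − 42.875 = 57.56.

57.56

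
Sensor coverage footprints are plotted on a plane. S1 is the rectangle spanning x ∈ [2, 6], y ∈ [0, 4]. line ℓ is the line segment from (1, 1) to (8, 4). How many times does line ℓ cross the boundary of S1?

The segment meets the boundary at (6,3.143), (2,1.429).

2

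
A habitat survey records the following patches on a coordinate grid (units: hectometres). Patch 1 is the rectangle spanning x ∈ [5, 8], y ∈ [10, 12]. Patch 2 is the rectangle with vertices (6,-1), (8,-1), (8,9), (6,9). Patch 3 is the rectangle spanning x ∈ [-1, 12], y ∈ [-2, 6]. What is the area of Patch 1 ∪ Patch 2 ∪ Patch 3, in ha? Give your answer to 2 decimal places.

By inclusion–exclusion:
Individual areas: |Patch 1| = 6, |Patch 2| = 20, |Patch 3| = 104.
|Patch 1∩Patch 2| = 0 (no overlap).
|Patch 1∩Patch 3| = 0 (no overlap).
|Patch 2∩Patch 3|: x∈[6,8], y∈[-1,6] → 2·7 = 14.
|Patch 1∩Patch 2∩Patch 3| = 0.
|Patch 1 ∪ Patch 2 ∪ Patch 3| = 130 − 14 + 0 = 116.00.

116.00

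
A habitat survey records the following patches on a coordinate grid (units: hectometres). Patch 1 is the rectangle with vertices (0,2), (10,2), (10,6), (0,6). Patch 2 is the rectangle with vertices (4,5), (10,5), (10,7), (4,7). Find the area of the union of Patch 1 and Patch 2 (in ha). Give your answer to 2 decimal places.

By inclusion–exclusion:
Individual areas: |Patch 1| = 40, |Patch 2| = 12.
|Patch 1∩Patch 2|: x∈[4,10], y∈[5,6] → 6·1 = 6.
|Patch 1 ∪ Patch 2| = 52 − 6 = 46.00.

46.00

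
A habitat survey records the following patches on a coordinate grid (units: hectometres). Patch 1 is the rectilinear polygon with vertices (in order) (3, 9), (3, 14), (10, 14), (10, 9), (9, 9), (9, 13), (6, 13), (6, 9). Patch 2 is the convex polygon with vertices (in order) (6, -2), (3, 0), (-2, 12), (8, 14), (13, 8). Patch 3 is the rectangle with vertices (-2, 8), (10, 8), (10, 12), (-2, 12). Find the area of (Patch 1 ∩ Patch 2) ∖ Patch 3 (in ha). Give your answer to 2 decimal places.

|Patch 1 ∩ Patch 2| = 18.1167.
|(Patch 1 ∩ Patch 2) ∩ Patch 3| = 11.9333.
|(Patch 1 ∩ Patch 2) ∖ Patch 3| = 18.1167 − 11.9333 = 6.18.

6.18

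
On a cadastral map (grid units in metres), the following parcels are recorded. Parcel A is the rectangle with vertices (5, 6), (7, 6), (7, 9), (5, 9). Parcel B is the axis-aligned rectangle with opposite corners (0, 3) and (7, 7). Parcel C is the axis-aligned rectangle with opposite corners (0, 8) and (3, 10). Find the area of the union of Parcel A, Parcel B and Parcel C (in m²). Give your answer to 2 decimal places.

By inclusion–exclusion:
Individual areas: |Parcel A| = 6, |Parcel B| = 28, |Parcel C| = 6.
|Parcel A∩Parcel B|: x∈[5,7], y∈[6,7] → 2·1 = 2.
|Parcel A∩Parcel C| = 0 (no overlap).
|Parcel B∩Parcel C| = 0 (no overlap).
|Parcel A∩Parcel B∩Parcel C| = 0.
|Parcel A ∪ Parcel B ∪ Parcel C| = 40 − 2 + 0 = 38.00.

38.00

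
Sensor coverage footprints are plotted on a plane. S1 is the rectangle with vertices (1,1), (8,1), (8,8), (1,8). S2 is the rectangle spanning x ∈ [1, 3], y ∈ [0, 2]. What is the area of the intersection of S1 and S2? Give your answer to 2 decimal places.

|S1∩S2|: x∈[1,3], y∈[1,2] → 2·1 = 2.

2.00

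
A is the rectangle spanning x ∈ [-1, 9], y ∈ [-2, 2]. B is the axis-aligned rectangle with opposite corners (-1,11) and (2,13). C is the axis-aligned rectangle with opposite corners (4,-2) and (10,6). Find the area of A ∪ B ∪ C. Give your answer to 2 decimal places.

74.00

By inclusion–exclusion:
Individual areas: |A| = 40, |B| = 6, |C| = 48.
|A∩B| = 0 (no overlap).
|A∩C|: x∈[4,9], y∈[-2,2] → 5·4 = 20.
|B∩C| = 0 (no overlap).
|A∩B∩C| = 0.
|A ∪ B ∪ C| = 94 − 20 + 0 = 74.00.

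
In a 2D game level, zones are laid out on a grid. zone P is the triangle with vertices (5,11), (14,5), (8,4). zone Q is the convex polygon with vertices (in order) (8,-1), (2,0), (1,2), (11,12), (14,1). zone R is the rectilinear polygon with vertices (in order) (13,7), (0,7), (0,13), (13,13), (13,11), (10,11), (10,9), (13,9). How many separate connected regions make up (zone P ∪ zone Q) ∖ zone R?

2

(zone P ∪ zone Q) ∖ zone R splits into 2 disjoint pieces (area 3.0909, area 76.1706).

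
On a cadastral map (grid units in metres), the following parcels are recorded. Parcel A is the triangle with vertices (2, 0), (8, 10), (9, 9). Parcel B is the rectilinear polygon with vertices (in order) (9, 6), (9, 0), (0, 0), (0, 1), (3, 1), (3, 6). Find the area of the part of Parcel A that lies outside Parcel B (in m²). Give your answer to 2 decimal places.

|Parcel A| = 8, |Parcel A∩Parcel B| = 3.0984.
|Parcel A ∖ Parcel B| = |Parcel A| − |Parcel A∩Parcel B| = 8 − 3.0984 = 4.90.

4.90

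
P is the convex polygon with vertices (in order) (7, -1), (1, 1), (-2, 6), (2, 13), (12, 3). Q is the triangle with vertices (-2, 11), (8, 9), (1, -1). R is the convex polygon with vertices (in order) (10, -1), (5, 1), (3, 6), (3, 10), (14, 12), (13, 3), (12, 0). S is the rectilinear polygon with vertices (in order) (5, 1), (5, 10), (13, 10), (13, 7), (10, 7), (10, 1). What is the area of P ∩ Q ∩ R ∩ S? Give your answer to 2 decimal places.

5.65

The intersection is the polygon with vertices (7.176,7.824), (5,4.714), (5,9.6), (5.5,9.5).
By the shoelace formula its area is 5.65.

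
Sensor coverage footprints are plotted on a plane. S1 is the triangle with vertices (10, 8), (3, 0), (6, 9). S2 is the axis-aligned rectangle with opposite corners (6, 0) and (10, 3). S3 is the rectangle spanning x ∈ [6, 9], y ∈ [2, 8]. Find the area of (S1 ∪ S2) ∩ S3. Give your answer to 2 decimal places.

|S1 ∪ S2| = 31.5.
|(S1 ∪ S2) ∩ S3| = 11.57.

11.57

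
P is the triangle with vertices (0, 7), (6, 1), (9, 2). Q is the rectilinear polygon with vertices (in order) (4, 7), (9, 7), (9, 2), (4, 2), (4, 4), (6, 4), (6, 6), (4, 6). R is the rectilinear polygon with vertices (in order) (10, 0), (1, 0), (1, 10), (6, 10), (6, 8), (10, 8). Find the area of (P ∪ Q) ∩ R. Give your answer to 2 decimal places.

|P ∪ Q| = 27.1.
|(P ∪ Q) ∩ R| = 26.88.

26.88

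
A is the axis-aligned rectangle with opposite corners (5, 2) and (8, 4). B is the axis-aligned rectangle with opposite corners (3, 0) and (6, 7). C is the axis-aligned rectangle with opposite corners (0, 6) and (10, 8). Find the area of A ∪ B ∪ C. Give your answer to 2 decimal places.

By inclusion–exclusion:
Individual areas: |A| = 6, |B| = 21, |C| = 20.
|A∩B|: x∈[5,6], y∈[2,4] → 1·2 = 2.
|A∩C| = 0 (no overlap).
|B∩C|: x∈[3,6], y∈[6,7] → 3·1 = 3.
|A∩B∩C| = 0.
|A ∪ B ∪ C| = 47 − 5 + 0 = 42.00.

42.00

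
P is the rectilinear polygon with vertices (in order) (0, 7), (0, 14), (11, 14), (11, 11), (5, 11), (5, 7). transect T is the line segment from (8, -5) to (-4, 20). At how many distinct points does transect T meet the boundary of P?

The segment meets the boundary at (0,11.667), (2.24,7).

2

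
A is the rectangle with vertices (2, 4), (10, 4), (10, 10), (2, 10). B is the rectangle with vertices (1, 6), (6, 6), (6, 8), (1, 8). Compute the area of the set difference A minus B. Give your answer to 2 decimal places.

|A∩B|: x∈[2,6], y∈[6,8] → 4·2 = 8.
|A| = 48.
|A ∖ B| = |A| − |A∩B| = 48 − 8 = 40.00.

40.00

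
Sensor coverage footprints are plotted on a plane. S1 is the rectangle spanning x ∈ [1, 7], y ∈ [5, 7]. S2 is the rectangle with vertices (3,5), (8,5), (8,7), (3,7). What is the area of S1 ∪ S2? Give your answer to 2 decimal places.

14.00

By inclusion–exclusion:
Individual areas: |S1| = 12, |S2| = 10.
|S1∩S2|: x∈[3,7], y∈[5,7] → 4·2 = 8.
|S1 ∪ S2| = 22 − 8 = 14.00.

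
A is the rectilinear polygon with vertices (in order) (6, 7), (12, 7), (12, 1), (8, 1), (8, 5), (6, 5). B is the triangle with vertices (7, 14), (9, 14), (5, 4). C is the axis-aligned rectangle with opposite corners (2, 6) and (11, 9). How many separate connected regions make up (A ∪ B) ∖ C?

3

(A ∪ B) ∖ C splits into 3 disjoint pieces (area 23, area 0.4, area 7.5).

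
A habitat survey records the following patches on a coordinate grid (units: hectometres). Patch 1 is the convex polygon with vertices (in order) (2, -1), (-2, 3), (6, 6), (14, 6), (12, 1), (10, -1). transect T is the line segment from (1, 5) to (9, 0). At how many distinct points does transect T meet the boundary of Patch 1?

The segment meets the boundary at (1.875,4.453).

1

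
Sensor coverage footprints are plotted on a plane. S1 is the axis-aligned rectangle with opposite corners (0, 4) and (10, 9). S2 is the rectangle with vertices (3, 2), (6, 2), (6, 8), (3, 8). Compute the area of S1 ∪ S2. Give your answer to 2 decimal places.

By inclusion–exclusion:
Individual areas: |S1| = 50, |S2| = 18.
|S1∩S2|: x∈[3,6], y∈[4,8] → 3·4 = 12.
|S1 ∪ S2| = 68 − 12 = 56.00.

56.00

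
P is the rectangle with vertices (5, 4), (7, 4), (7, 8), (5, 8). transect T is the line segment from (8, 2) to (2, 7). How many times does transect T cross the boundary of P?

2

The segment meets the boundary at (5,4.5), (5.6,4).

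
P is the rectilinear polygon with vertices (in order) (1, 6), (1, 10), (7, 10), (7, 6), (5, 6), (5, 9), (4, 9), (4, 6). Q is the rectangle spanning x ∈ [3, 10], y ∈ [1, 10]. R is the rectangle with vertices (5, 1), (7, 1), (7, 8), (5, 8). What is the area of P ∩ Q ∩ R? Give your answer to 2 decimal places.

The intersection is the polygon with vertices (7,6), (5,6), (5,8), (7,8).
By the shoelace formula its area is 4.00.

4.00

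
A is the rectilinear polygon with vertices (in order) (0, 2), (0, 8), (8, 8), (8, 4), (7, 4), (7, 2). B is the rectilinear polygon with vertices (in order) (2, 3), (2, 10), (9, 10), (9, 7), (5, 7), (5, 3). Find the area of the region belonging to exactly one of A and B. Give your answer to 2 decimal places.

43.00

|A| = 46, |B| = 33, |A∩B| = 18.
|A △ B| = |A| + |B| − 2·|A∩B| = 46 + 33 − 36 = 43.00.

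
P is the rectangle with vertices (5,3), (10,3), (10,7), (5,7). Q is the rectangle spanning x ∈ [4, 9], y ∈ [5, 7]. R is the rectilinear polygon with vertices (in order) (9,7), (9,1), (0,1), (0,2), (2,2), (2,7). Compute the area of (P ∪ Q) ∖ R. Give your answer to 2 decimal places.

4.00

|P ∪ Q| = 22.
|(P ∪ Q) ∩ R| = 18.
|(P ∪ Q) ∖ R| = 22 − 18 = 4.00.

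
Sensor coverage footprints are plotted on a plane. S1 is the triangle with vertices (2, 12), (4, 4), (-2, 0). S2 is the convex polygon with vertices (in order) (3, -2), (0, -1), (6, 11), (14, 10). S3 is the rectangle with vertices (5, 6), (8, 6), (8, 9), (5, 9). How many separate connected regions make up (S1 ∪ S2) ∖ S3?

1

(S1 ∪ S2) ∖ S3 is a single connected region.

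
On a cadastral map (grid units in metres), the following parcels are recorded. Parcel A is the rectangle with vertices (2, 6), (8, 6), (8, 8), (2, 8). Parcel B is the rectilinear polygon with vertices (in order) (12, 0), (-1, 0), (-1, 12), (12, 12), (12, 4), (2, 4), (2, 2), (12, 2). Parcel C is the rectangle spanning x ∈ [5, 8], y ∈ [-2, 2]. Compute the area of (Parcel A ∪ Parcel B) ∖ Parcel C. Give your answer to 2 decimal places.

130.00

|Parcel A ∪ Parcel B| = 136.
|(Parcel A ∪ Parcel B) ∩ Parcel C| = 6.
|(Parcel A ∪ Parcel B) ∖ Parcel C| = 136 − 6 = 130.00.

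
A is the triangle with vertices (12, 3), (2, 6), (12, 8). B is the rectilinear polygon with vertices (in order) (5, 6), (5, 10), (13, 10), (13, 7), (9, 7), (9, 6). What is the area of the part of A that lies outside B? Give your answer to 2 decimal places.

18.90

|A| = 25, |A∩B| = 6.1.
|A ∖ B| = |A| − |A∩B| = 25 − 6.1 = 18.90.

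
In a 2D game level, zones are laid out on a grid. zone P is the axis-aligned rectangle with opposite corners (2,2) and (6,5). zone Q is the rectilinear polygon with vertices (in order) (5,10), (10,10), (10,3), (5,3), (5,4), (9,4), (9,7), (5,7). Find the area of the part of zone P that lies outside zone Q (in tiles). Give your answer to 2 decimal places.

11.00

|zone P| = 12, |zone P∩zone Q| = 1.
|zone P ∖ zone Q| = |zone P| − |zone P∩zone Q| = 12 − 1 = 11.00.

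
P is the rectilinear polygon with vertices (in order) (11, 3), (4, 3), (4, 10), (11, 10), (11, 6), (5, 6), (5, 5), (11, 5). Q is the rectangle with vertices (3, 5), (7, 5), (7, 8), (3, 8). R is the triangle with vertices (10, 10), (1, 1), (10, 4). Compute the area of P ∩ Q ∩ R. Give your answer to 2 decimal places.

0.50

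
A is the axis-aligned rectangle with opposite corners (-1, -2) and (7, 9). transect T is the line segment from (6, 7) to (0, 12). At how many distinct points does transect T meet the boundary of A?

1

The segment meets the boundary at (3.6,9).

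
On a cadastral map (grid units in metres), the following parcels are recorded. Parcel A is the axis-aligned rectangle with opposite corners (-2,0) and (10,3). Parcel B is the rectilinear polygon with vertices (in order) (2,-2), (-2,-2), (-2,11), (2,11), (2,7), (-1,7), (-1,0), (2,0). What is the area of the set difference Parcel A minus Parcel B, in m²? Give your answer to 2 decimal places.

33.00

|Parcel A| = 36, |Parcel A∩Parcel B| = 3.
|Parcel A ∖ Parcel B| = |Parcel A| − |Parcel A∩Parcel B| = 36 − 3 = 33.00.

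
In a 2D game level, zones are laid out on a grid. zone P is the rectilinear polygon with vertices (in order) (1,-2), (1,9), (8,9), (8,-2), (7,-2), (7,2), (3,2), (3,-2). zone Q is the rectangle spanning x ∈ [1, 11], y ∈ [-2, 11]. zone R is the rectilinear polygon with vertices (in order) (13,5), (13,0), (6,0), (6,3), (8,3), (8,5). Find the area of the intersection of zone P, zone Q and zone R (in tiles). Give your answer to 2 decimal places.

4.00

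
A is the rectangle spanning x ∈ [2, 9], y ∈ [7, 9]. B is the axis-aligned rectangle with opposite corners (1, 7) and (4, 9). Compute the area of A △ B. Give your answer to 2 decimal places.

12.00

|A∩B|: x∈[2,4], y∈[7,9] → 2·2 = 4.
|A △ B| = |A| + |B| − 2·|A∩B| = 14 + 6 − 8 = 12.00.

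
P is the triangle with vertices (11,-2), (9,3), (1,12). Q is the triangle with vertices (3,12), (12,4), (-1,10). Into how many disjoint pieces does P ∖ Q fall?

2

P ∖ Q splits into 2 disjoint pieces (area 9.1131, area 0.0445).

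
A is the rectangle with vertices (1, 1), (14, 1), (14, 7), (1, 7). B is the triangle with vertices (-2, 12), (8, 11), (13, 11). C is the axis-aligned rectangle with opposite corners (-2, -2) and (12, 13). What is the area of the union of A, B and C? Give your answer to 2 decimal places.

222.03

By inclusion–exclusion:
Individual areas: |A| = 78, |B| = 2.5, |C| = 210.
|A∩B| = 0.
|A∩C|: x∈[1,12], y∈[1,7] → 11·6 = 66.
|B∩C| = 2.4667.
|A∩B∩C| = 0.
|A ∪ B ∪ C| = 290.5 − 68.4667 + 0 = 222.03.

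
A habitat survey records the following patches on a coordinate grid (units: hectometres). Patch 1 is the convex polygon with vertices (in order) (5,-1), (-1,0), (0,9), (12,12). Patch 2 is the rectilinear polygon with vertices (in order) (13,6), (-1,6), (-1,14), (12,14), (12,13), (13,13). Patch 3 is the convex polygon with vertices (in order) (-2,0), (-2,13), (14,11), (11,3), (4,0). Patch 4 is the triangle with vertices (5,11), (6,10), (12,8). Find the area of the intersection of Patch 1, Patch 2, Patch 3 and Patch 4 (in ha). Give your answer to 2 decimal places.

The intersection is the polygon with vertices (10.174,8.609), (6,10), (5.6,10.4), (6.105,10.526), (10.25,8.75).
By the shoelace formula its area is 1.66.

1.66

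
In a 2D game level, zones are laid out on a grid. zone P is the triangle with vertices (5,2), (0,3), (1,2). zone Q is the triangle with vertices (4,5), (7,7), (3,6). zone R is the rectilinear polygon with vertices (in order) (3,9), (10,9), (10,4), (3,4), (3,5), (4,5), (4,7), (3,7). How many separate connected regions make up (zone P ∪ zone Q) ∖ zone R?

2

(zone P ∪ zone Q) ∖ zone R splits into 2 disjoint pieces (area 2, area 0.625).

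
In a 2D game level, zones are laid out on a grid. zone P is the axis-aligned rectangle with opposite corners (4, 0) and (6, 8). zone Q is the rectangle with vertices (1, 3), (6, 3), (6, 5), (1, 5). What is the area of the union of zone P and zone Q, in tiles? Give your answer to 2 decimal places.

By inclusion–exclusion:
Individual areas: |zone P| = 16, |zone Q| = 10.
|zone P∩zone Q|: x∈[4,6], y∈[3,5] → 2·2 = 4.
|zone P ∪ zone Q| = 26 − 4 = 22.00.

22.00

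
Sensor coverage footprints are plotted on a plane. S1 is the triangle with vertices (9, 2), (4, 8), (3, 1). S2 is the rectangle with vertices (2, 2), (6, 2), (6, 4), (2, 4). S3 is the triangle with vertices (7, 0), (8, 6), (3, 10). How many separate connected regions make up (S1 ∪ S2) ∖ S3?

2

(S1 ∪ S2) ∖ S3 splits into 2 disjoint pieces (area 1.627, area 13.4958).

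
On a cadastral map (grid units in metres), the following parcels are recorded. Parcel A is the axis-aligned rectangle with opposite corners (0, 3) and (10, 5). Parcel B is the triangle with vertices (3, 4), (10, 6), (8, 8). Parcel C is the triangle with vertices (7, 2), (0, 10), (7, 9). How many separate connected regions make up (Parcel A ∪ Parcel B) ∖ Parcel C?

3

(Parcel A ∪ Parcel B) ∖ Parcel C splits into 3 disjoint pieces (area 6, area 10.5037, area 4.8857).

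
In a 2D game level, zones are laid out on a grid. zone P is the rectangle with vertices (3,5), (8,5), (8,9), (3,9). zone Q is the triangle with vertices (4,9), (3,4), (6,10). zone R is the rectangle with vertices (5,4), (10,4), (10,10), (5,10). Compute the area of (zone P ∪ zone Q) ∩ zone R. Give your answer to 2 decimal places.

The region (zone P ∪ zone Q) ∩ zone R is the polygon with vertices (8,5), (5,5), (5,9.5), (6,10), (5.5,9), (8,9).
By the shoelace formula its area is 12.50.

12.50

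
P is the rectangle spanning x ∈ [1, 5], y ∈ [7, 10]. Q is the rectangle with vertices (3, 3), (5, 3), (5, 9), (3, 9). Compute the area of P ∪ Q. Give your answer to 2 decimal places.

20.00

By inclusion–exclusion:
Individual areas: |P| = 12, |Q| = 12.
|P∩Q|: x∈[3,5], y∈[7,9] → 2·2 = 4.
|P ∪ Q| = 24 − 4 = 20.00.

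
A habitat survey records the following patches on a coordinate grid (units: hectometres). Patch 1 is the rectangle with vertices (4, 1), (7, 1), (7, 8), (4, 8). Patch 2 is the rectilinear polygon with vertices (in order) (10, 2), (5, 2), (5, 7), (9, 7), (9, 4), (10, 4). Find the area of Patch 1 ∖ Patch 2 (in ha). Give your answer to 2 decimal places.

|Patch 1| = 21, |Patch 1∩Patch 2| = 10.
|Patch 1 ∖ Patch 2| = |Patch 1| − |Patch 1∩Patch 2| = 21 − 10 = 11.00.

11.00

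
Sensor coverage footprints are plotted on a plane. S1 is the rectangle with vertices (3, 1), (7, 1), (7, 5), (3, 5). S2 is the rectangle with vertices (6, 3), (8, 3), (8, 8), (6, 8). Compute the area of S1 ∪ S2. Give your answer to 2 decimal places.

24.00

By inclusion–exclusion:
Individual areas: |S1| = 16, |S2| = 10.
|S1∩S2|: x∈[6,7], y∈[3,5] → 1·2 = 2.
|S1 ∪ S2| = 26 − 2 = 24.00.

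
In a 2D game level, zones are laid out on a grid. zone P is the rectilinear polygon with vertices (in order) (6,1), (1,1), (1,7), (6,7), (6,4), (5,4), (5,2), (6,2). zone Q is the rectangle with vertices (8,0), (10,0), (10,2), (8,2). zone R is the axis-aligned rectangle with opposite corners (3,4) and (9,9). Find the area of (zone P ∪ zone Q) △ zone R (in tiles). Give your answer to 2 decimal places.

|zone P ∪ zone Q| = 32.
|(zone P ∪ zone Q) ∩ zone R| = 9.
|(zone P ∪ zone Q) △ zone R| = 32 + 30 − 18 = 44.00.

44.00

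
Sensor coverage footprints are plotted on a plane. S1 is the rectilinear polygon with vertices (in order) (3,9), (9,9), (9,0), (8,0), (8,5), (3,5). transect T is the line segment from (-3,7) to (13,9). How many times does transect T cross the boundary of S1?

2

The segment meets the boundary at (9,8.5), (3,7.75).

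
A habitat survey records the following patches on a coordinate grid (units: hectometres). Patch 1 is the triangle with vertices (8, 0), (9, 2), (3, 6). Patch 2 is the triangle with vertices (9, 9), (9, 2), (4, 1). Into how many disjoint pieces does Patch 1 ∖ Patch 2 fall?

Patch 1 ∖ Patch 2 splits into 2 disjoint pieces (area 2.0571, area 1.8303).

2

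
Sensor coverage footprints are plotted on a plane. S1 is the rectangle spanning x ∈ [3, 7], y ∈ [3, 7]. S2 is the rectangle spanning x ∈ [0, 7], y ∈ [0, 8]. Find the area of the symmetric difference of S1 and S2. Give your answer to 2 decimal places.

|S1∩S2|: x∈[3,7], y∈[3,7] → 4·4 = 16.
|S1 △ S2| = |S1| + |S2| − 2·|S1∩S2| = 16 + 56 − 32 = 40.00.

40.00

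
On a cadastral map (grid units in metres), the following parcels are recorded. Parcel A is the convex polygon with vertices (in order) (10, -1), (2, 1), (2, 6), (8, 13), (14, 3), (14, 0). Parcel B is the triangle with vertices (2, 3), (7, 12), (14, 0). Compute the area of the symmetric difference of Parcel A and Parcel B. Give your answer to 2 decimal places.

|Parcel A| = 107, |Parcel B| = 61.5, |Parcel A∩Parcel B| = 61.4732.
|Parcel A △ Parcel B| = |Parcel A| + |Parcel B| − 2·|Parcel A∩Parcel B| = 107 + 61.5 − 122.9465 = 45.55.

45.55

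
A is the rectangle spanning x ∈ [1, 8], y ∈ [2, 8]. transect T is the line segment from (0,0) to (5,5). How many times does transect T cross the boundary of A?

The segment meets the boundary at (2,2).

1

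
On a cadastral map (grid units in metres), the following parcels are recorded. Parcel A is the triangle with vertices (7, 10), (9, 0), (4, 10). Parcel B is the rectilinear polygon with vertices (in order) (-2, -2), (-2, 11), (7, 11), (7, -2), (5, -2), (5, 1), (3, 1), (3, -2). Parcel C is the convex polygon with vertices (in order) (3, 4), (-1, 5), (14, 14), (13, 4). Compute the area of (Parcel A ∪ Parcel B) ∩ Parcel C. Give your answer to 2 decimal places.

28.80

The region (Parcel A ∪ Parcel B) ∩ Parcel C is the polygon with vertices (8.2,4), (7,4), (3,4), (-1,5), (7.036,9.821).
By the shoelace formula its area is 28.80.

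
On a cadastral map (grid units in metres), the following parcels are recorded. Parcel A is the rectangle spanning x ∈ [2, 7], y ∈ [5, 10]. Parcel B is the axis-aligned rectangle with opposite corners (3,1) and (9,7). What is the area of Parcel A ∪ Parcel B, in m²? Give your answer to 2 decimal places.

53.00

By inclusion–exclusion:
Individual areas: |Parcel A| = 25, |Parcel B| = 36.
|Parcel A∩Parcel B|: x∈[3,7], y∈[5,7] → 4·2 = 8.
|Parcel A ∪ Parcel B| = 61 − 8 = 53.00.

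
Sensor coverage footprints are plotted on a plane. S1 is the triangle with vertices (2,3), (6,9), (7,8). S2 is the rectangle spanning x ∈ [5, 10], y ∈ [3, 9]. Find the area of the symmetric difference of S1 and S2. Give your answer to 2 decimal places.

29.50

|S1| = 5, |S2| = 30, |S1∩S2| = 2.75.
|S1 △ S2| = |S1| + |S2| − 2·|S1∩S2| = 5 + 30 − 5.5 = 29.50.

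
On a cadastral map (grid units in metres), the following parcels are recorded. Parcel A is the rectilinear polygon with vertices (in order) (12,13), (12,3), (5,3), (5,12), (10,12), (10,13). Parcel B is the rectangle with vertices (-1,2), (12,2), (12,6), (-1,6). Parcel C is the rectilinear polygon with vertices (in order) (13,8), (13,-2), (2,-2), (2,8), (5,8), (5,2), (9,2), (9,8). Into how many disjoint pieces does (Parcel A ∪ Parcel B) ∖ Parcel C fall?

2

(Parcel A ∪ Parcel B) ∖ Parcel C splits into 2 disjoint pieces (area 54, area 12).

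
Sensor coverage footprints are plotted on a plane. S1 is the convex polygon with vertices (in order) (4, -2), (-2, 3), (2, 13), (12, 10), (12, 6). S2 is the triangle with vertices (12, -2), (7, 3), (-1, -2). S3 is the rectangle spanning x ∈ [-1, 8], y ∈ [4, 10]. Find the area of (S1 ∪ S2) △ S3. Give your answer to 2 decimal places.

102.56

|S1 ∪ S2| = 148.4643.
|(S1 ∪ S2) ∩ S3| = 49.95.
|(S1 ∪ S2) △ S3| = 148.4643 + 54 − 99.9 = 102.56.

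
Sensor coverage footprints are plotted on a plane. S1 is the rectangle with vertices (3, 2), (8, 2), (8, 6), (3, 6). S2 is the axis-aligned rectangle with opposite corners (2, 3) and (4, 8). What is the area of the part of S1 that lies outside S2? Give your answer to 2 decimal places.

|S1∩S2|: x∈[3,4], y∈[3,6] → 1·3 = 3.
|S1| = 20.
|S1 ∖ S2| = |S1| − |S1∩S2| = 20 − 3 = 17.00.

17.00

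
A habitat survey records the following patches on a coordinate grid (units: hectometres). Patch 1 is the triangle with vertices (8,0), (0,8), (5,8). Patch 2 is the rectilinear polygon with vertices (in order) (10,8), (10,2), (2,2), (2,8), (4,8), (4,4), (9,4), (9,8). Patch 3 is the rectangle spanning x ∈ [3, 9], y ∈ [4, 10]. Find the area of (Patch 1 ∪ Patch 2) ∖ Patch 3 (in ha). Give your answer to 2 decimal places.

|Patch 1 ∪ Patch 2| = 38.25.
|(Patch 1 ∪ Patch 2) ∩ Patch 3| = 11.
|(Patch 1 ∪ Patch 2) ∖ Patch 3| = 38.25 − 11 = 27.25.

27.25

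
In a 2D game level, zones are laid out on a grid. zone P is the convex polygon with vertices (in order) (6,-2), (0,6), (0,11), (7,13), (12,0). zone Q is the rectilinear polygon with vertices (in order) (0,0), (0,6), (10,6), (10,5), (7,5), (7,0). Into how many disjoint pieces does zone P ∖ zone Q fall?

2

zone P ∖ zone Q splits into 2 disjoint pieces (area 27.7, area 51.4231).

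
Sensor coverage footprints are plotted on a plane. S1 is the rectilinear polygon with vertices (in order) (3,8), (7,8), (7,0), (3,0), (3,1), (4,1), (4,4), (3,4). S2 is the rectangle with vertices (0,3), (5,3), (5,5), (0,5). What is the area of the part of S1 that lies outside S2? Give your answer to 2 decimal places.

26.00

|S1| = 29, |S1∩S2| = 3.
|S1 ∖ S2| = |S1| − |S1∩S2| = 29 − 3 = 26.00.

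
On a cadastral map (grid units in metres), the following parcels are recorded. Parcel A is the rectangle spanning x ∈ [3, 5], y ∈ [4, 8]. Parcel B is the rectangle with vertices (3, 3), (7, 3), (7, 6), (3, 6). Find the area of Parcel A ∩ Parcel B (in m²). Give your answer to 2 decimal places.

|Parcel A∩Parcel B|: x∈[3,5], y∈[4,6] → 2·2 = 4.

4.00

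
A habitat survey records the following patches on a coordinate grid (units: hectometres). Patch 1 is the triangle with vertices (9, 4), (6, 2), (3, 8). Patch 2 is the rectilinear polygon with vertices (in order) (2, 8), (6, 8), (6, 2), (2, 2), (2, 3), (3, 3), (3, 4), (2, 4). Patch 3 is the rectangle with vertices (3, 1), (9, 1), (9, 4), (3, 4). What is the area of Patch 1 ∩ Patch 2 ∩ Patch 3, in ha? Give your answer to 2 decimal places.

The intersection is the polygon with vertices (6,2), (5,4), (6,4).
By the shoelace formula its area is 1.00.

1.00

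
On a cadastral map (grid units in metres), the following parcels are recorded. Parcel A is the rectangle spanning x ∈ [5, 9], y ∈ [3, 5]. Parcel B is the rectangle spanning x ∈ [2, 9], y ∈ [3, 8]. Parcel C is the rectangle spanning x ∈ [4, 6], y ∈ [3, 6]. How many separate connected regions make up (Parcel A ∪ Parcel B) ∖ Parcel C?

(Parcel A ∪ Parcel B) ∖ Parcel C is a single connected region.

1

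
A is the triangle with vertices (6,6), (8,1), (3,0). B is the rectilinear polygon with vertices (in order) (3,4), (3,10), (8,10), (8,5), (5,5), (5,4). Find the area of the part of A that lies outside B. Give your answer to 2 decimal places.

|A| = 13.5, |A∩B| = 0.45.
|A ∖ B| = |A| − |A∩B| = 13.5 − 0.45 = 13.05.

13.05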